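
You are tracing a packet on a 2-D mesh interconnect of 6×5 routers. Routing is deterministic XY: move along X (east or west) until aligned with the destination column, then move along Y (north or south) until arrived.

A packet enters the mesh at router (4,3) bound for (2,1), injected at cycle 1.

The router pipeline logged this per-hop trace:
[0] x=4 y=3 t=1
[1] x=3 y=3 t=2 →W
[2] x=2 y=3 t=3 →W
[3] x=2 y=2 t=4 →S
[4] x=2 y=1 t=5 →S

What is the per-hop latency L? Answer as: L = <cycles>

L = 1

From hop 0 (1) to hop 1 (2): +1 cycles.
Per-hop latency L = Δcyc = 1.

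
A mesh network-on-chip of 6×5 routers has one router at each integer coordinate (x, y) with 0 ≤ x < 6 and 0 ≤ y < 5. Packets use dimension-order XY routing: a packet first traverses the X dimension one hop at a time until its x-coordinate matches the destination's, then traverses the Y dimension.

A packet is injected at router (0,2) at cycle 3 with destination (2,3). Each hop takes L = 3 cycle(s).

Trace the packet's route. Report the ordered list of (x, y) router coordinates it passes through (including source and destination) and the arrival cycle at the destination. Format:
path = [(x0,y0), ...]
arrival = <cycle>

path = [(0,2), (1,2), (2,2), (2,3)]
arrival = 12

#0 — 0,2 | c3
#1 — 1,2 | c6 | E
#2 — 2,2 | c9 | E
#3 — 2,3 | c12 | N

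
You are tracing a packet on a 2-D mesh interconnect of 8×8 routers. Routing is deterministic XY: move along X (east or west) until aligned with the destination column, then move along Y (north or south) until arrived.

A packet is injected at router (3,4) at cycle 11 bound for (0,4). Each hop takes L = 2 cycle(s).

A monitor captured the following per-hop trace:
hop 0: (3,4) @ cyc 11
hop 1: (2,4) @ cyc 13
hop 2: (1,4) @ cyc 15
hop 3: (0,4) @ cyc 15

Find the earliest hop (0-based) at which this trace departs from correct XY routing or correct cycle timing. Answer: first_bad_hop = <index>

hop 1: step (-1,+0), +2 cyc — ok
hop 2: step (-1,+0), +2 cyc — ok
hop 3: step (-1,+0), +0 cyc — BAD: Δcyc=0≠L

first_bad_hop = 3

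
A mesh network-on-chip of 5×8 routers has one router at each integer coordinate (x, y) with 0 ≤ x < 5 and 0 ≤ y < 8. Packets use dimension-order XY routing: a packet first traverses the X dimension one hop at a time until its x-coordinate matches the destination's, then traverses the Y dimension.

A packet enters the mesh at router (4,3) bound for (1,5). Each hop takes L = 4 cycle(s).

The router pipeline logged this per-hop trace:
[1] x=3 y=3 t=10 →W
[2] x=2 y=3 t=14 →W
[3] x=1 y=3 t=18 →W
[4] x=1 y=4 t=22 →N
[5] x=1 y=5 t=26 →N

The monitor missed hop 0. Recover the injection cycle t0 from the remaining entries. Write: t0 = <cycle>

t0 = 6

cyc[1] = 10 and cyc[k] = t0 + k·L for every k.
t0 = cyc[1] − L = 10 − 4 = 6.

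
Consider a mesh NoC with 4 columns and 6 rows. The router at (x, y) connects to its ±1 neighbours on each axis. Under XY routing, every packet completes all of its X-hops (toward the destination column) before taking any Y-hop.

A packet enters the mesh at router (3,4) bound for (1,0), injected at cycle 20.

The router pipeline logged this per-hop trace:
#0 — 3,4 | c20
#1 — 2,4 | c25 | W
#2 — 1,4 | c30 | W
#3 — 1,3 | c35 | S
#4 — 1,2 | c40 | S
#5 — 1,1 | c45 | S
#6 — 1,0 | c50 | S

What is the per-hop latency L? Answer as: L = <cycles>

Between hops 0 and 1 the cycle counter advances 25 − 20 = 5.
Per-hop latency L = Δcyc = 5.

L = 5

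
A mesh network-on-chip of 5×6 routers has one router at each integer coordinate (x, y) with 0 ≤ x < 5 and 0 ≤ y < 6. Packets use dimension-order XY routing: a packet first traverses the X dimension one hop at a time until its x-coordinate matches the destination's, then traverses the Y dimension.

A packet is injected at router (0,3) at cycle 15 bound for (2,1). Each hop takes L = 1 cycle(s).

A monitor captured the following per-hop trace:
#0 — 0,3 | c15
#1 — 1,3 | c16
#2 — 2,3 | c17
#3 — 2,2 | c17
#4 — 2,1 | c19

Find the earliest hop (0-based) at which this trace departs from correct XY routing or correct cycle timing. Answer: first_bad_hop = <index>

check 1→ d=(1,0) cyc+1: ok
check 2→ d=(1,0) cyc+1: ok
check 3→ d=(0,-1) cyc+0: BAD: Δcyc=0≠L

first_bad_hop = 3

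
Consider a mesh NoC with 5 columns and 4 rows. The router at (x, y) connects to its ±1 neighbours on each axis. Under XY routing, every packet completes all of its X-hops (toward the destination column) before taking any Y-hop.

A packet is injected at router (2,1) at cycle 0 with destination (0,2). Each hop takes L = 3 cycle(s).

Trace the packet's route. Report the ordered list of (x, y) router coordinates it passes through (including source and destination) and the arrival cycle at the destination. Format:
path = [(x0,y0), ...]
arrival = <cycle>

t=0: at (2,1)
t=3: at (1,1) after W
t=6: at (0,1) after W
t=9: at (0,2) after N

path = [(2,1), (1,1), (0,1), (0,2)]
arrival = 9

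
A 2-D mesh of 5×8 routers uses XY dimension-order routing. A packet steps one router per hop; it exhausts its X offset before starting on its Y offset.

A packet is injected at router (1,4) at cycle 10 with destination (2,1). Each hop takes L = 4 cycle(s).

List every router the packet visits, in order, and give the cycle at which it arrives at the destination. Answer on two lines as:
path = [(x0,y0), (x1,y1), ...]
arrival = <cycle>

path = [(1,4), (2,4), (2,3), (2,2), (2,1)]
arrival = 26

#0 — 1,4 | c10
#1 — 2,4 | c14 | E
#2 — 2,3 | c18 | S
#3 — 2,2 | c22 | S
#4 — 2,1 | c26 | S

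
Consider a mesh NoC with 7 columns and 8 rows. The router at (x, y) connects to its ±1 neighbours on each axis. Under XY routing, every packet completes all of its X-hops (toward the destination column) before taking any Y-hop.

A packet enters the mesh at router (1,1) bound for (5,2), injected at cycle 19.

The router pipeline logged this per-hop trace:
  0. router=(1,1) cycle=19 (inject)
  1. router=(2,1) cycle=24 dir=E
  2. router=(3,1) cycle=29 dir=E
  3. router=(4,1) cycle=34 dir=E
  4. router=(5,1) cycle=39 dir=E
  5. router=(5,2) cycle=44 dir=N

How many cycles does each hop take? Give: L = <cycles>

L = 5

Δcyc across hop 0→1: 24 − 19 = 5.
Per-hop latency L = Δcyc = 5.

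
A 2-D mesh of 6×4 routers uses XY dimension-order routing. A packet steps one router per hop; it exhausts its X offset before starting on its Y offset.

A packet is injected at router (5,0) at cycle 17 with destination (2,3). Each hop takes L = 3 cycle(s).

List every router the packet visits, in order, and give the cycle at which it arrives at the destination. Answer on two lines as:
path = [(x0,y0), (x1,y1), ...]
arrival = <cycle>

t=17: at (5,0)
t=20: at (4,0) after W
t=23: at (3,0) after W
t=26: at (2,0) after W
t=29: at (2,1) after N
t=32: at (2,2) after N
t=35: at (2,3) after N

path = [(5,0), (4,0), (3,0), (2,0), (2,1), (2,2), (2,3)]
arrival = 35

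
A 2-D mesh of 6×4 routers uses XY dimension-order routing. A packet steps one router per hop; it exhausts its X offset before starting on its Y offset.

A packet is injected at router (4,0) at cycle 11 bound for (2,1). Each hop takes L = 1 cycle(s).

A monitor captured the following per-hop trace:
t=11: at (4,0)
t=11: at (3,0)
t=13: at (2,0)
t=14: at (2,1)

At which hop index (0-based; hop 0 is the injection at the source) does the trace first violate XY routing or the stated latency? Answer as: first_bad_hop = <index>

hop 1: step (-1,+0), +0 cyc — BAD: Δcyc=0≠L

first_bad_hop = 1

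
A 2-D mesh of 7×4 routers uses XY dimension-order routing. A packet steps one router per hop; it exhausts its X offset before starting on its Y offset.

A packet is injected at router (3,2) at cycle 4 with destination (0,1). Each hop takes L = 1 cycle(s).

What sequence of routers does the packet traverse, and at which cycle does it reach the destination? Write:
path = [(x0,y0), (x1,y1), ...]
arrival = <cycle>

path = [(3,2), (2,2), (1,2), (0,2), (0,1)]
arrival = 8

hop 0: (3,2) @ cyc 4
hop 1: (2,2) @ cyc 5  [W]
hop 2: (1,2) @ cyc 6  [W]
hop 3: (0,2) @ cyc 7  [W]
hop 4: (0,1) @ cyc 8  [S]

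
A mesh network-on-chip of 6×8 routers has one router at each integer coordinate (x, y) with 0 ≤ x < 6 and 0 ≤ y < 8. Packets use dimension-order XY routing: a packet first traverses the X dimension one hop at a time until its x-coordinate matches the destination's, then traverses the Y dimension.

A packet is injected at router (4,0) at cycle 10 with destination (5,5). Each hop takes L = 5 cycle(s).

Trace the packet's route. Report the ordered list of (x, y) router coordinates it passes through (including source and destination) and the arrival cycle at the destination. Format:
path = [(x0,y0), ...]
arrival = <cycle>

  0. router=(4,0) cycle=10 (inject)
  1. router=(5,0) cycle=15 dir=E
  2. router=(5,1) cycle=20 dir=N
  3. router=(5,2) cycle=25 dir=N
  4. router=(5,3) cycle=30 dir=N
  5. router=(5,4) cycle=35 dir=N
  6. router=(5,5) cycle=40 dir=N

path = [(4,0), (5,0), (5,1), (5,2), (5,3), (5,4), (5,5)]
arrival = 40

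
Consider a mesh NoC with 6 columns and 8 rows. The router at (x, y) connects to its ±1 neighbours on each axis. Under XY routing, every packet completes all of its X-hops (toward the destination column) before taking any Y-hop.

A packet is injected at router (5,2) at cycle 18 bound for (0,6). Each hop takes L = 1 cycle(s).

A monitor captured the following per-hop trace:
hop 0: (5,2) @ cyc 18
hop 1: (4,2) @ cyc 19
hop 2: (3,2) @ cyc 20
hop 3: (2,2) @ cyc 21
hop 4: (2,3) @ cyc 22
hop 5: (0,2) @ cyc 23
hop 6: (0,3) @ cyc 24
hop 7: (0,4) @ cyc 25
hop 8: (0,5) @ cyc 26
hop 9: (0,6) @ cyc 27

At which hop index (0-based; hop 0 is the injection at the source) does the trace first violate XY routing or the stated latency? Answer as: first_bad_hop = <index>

  1: Δx=-1 Δy=+0 Δt=1 [ok]
  2: Δx=-1 Δy=+0 Δt=1 [ok]
  3: Δx=-1 Δy=+0 Δt=1 [ok]
  4: Δx=+0 Δy=+1 Δt=1 [BAD: Y-move but x=2≠0]

first_bad_hop = 4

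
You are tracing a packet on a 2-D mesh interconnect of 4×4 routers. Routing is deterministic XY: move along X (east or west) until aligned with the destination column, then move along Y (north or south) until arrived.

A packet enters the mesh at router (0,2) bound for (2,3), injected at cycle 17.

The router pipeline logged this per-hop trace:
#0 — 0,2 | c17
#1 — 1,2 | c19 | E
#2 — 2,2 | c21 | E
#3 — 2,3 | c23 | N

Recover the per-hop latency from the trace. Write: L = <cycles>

L = 2

cyc[1] − cyc[0] = 19 − 17 = 2.
Each hop adds L, hence L = 2.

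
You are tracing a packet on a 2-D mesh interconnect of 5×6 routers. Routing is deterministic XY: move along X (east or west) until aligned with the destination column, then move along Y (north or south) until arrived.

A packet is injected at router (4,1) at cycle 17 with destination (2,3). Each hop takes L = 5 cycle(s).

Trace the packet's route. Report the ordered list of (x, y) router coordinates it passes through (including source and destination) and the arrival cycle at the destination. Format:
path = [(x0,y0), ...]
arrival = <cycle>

path = [(4,1), (3,1), (2,1), (2,2), (2,3)]
arrival = 37

[0] x=4 y=1 t=17
[1] x=3 y=1 t=22 →W
[2] x=2 y=1 t=27 →W
[3] x=2 y=2 t=32 →N
[4] x=2 y=3 t=37 →N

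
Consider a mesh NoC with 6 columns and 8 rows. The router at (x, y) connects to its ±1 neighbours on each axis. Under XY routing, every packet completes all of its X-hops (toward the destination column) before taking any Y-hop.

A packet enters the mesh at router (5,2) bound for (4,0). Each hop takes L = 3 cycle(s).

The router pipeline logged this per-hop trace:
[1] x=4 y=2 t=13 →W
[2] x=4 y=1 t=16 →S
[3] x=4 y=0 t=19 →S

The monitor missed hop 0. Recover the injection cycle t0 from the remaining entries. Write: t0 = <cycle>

t0 = 10

cyc[1] = 13 and cyc[k] = t0 + k·L for every k.
t0 = cyc[1] − L = 13 − 3 = 10.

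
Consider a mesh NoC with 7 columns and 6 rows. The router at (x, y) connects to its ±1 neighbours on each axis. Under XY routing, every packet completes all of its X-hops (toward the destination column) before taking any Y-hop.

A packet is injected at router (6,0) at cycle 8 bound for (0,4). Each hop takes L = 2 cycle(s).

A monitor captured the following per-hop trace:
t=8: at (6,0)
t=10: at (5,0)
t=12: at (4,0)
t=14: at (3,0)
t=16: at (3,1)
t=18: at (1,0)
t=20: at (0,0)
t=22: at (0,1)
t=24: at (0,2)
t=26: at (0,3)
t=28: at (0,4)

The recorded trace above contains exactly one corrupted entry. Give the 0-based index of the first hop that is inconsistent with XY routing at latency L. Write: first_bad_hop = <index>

[1] (-1,+0) / 2c ⇒ ok
[2] (-1,+0) / 2c ⇒ ok
[3] (-1,+0) / 2c ⇒ ok
[4] (+0,+1) / 2c ⇒ BAD: Y-move but x=3≠0

first_bad_hop = 4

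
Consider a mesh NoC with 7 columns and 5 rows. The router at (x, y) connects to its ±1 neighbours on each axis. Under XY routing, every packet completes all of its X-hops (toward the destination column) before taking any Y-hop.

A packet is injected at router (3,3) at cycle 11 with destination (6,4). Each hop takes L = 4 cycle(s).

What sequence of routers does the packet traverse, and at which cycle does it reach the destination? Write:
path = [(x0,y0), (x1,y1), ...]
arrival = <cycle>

path = [(3,3), (4,3), (5,3), (6,3), (6,4)]
arrival = 27

#0 — 3,3 | c11
#1 — 4,3 | c15 | E
#2 — 5,3 | c19 | E
#3 — 6,3 | c23 | E
#4 — 6,4 | c27 | N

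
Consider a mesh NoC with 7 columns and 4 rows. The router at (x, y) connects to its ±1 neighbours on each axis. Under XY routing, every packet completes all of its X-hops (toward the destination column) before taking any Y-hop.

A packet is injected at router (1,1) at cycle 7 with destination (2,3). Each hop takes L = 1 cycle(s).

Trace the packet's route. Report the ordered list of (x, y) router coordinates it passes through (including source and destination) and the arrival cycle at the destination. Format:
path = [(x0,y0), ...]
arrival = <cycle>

path = [(1,1), (2,1), (2,2), (2,3)]
arrival = 10

t=7: at (1,1)
t=8: at (2,1) after E
t=9: at (2,2) after N
t=10: at (2,3) after N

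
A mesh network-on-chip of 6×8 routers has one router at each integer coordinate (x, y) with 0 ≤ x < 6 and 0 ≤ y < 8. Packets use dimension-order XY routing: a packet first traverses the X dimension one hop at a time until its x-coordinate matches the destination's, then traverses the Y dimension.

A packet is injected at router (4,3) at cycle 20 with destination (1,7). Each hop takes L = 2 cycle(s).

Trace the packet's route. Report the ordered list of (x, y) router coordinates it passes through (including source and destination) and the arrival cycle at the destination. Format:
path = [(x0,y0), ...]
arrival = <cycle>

path = [(4,3), (3,3), (2,3), (1,3), (1,4), (1,5), (1,6), (1,7)]
arrival = 34

[0] x=4 y=3 t=20
[1] x=3 y=3 t=22 →W
[2] x=2 y=3 t=24 →W
[3] x=1 y=3 t=26 →W
[4] x=1 y=4 t=28 →N
[5] x=1 y=5 t=30 →N
[6] x=1 y=6 t=32 →N
[7] x=1 y=7 t=34 →N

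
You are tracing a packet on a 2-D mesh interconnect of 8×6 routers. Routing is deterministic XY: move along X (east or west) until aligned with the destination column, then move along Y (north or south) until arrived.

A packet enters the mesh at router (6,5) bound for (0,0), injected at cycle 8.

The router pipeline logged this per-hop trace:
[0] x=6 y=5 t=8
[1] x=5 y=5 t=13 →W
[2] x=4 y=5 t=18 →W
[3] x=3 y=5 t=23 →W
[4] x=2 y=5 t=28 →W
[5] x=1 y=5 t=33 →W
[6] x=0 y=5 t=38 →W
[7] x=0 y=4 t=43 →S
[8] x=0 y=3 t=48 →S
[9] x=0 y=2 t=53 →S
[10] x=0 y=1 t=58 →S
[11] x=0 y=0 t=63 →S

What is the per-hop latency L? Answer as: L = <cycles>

L = 5

From hop 0 (8) to hop 1 (13): +5 cycles.
One hop costs L cycles, so L = 5.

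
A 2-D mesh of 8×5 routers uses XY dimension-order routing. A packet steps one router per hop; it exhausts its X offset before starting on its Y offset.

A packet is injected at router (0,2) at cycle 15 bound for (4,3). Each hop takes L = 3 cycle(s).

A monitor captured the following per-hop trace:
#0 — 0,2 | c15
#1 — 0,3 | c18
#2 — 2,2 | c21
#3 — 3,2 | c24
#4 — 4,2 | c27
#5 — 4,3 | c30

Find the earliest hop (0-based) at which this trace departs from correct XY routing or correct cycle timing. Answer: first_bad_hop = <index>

first_bad_hop = 1

[1] (+0,+1) / 3c ⇒ BAD: Y-move but x=0≠4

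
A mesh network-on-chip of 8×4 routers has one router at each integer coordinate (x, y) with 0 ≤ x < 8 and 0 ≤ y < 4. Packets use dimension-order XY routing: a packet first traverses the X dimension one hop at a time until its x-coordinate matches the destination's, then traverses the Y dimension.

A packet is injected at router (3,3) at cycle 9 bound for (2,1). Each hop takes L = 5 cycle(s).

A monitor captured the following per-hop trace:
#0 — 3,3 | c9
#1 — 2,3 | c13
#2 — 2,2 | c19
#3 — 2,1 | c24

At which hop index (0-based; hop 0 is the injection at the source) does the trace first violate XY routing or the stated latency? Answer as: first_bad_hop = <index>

check 1→ d=(-1,0) cyc+4: BAD: Δcyc=4≠L

first_bad_hop = 1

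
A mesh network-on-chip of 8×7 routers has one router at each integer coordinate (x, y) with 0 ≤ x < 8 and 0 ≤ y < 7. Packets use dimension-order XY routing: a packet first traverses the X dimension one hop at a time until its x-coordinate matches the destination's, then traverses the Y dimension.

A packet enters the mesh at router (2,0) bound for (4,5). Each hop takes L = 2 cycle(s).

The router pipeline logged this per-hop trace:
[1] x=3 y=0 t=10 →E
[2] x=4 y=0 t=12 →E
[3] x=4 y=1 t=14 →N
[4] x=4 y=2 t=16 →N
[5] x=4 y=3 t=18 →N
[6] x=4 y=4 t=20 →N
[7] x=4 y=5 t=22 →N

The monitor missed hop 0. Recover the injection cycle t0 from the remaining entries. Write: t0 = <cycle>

t0 = 8

The first recorded entry is hop 1 at cycle 10.
t0 = cyc[1] − L = 10 − 2 = 8.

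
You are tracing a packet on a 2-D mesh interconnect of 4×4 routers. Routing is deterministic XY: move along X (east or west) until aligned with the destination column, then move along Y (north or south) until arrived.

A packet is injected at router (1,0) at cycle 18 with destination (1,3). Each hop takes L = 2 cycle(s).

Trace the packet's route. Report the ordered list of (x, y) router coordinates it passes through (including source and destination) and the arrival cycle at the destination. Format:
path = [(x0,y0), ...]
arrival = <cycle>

path = [(1,0), (1,1), (1,2), (1,3)]
arrival = 24

  0. router=(1,0) cycle=18 (inject)
  1. router=(1,1) cycle=20 dir=N
  2. router=(1,2) cycle=22 dir=N
  3. router=(1,3) cycle=24 dir=N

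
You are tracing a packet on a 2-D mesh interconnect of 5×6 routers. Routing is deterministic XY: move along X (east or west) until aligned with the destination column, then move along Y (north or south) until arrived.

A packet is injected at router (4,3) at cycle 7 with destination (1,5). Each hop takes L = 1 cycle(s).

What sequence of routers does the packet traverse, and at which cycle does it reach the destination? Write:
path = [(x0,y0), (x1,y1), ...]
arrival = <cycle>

t=7: at (4,3)
t=8: at (3,3) after W
t=9: at (2,3) after W
t=10: at (1,3) after W
t=11: at (1,4) after N
t=12: at (1,5) after N

path = [(4,3), (3,3), (2,3), (1,3), (1,4), (1,5)]
arrival = 12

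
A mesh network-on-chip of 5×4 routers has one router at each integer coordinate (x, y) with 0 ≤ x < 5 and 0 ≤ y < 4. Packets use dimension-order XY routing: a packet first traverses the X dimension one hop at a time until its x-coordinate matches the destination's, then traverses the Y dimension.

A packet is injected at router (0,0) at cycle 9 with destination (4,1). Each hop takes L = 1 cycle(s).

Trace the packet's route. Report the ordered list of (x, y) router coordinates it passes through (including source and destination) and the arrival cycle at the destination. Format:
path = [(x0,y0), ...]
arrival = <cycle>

path = [(0,0), (1,0), (2,0), (3,0), (4,0), (4,1)]
arrival = 14

  0. router=(0,0) cycle=9 (inject)
  1. router=(1,0) cycle=10 dir=E
  2. router=(2,0) cycle=11 dir=E
  3. router=(3,0) cycle=12 dir=E
  4. router=(4,0) cycle=13 dir=E
  5. router=(4,1) cycle=14 dir=N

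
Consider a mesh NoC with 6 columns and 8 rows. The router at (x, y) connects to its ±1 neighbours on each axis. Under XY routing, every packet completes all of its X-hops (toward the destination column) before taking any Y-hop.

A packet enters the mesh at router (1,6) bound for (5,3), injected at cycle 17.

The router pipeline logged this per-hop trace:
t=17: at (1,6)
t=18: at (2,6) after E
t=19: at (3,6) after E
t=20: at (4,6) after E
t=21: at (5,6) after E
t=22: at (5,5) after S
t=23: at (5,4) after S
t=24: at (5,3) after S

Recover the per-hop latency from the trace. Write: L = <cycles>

L = 1

cyc[1] − cyc[0] = 18 − 17 = 1.
Per-hop latency L = Δcyc = 1.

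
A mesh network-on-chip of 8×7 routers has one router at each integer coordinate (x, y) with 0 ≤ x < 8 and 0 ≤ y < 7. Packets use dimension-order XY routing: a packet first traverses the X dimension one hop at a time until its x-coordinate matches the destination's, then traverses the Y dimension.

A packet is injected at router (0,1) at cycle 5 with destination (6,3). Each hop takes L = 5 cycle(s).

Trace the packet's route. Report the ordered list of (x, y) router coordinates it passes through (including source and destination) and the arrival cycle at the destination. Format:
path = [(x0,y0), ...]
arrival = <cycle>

path = [(0,1), (1,1), (2,1), (3,1), (4,1), (5,1), (6,1), (6,2), (6,3)]
arrival = 45

  0. router=(0,1) cycle=5 (inject)
  1. router=(1,1) cycle=10 dir=E
  2. router=(2,1) cycle=15 dir=E
  3. router=(3,1) cycle=20 dir=E
  4. router=(4,1) cycle=25 dir=E
  5. router=(5,1) cycle=30 dir=E
  6. router=(6,1) cycle=35 dir=E
  7. router=(6,2) cycle=40 dir=N
  8. router=(6,3) cycle=45 dir=N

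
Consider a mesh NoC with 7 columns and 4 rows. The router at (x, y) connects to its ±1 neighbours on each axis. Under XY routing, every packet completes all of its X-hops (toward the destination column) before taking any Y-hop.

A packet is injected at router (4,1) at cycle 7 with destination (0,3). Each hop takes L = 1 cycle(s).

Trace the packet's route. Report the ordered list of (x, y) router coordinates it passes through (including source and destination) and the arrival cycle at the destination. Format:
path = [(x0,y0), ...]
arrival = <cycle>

path = [(4,1), (3,1), (2,1), (1,1), (0,1), (0,2), (0,3)]
arrival = 13

src (4,1)  cyc=7
W→(3,1)  cyc=8
W→(2,1)  cyc=9
W→(1,1)  cyc=10
W→(0,1)  cyc=11
N→(0,2)  cyc=12
N→(0,3)  cyc=13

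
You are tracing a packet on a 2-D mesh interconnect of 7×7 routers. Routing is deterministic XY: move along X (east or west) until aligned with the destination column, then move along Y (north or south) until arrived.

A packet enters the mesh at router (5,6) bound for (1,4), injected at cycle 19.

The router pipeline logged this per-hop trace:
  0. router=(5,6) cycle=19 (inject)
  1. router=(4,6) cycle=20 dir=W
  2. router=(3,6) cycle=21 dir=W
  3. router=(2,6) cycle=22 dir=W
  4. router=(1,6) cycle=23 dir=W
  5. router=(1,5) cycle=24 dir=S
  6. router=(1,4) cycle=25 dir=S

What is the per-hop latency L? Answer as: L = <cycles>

Between hops 0 and 1 the cycle counter advances 20 − 19 = 1.
One hop costs L cycles, so L = 1.

L = 1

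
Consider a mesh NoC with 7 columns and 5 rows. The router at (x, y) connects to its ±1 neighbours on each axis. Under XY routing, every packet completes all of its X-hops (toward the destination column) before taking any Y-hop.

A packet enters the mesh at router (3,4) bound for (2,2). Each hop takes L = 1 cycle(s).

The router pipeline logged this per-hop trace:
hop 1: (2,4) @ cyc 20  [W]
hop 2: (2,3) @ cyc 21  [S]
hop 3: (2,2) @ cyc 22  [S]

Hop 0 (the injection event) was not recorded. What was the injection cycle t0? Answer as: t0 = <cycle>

cyc[1] = 20 and cyc[k] = t0 + k·L for every k.
Therefore t0 = 20 − L = 19.

t0 = 19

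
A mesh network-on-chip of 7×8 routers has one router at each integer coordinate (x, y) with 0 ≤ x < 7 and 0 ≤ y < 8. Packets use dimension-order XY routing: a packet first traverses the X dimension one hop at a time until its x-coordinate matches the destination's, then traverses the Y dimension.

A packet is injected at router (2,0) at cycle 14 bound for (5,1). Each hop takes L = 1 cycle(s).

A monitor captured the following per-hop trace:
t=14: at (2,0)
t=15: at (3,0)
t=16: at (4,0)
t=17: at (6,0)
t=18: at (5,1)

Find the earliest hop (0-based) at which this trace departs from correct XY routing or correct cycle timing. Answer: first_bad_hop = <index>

first_bad_hop = 3

hop 1: step (+1,+0), +1 cyc — ok
hop 2: step (+1,+0), +1 cyc — ok
hop 3: step (+2,+0), +1 cyc — BAD: non-unit step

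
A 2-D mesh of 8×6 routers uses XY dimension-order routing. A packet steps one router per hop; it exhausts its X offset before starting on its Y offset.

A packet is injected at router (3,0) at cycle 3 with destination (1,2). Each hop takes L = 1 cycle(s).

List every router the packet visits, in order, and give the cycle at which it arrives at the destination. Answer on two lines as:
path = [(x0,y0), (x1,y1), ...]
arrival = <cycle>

path = [(3,0), (2,0), (1,0), (1,1), (1,2)]
arrival = 7

#0 — 3,0 | c3
#1 — 2,0 | c4 | W
#2 — 1,0 | c5 | W
#3 — 1,1 | c6 | N
#4 — 1,2 | c7 | N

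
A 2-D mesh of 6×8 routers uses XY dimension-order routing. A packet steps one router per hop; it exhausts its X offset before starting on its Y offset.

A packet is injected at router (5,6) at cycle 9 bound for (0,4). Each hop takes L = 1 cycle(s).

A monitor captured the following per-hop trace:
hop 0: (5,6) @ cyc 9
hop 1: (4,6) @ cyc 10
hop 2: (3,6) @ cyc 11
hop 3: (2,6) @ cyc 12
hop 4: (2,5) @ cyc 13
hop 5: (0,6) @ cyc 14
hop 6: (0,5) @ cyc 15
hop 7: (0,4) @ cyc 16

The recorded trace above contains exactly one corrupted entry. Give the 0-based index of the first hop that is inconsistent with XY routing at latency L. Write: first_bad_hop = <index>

check 1→ d=(-1,0) cyc+1: ok
check 2→ d=(-1,0) cyc+1: ok
check 3→ d=(-1,0) cyc+1: ok
check 4→ d=(0,-1) cyc+1: BAD: Y-move but x=2≠0

first_bad_hop = 4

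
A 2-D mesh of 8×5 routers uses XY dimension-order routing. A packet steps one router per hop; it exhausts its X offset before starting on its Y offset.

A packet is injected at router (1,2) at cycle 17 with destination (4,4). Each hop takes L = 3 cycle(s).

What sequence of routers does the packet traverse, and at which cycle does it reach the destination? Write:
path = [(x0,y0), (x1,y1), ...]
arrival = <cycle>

path = [(1,2), (2,2), (3,2), (4,2), (4,3), (4,4)]
arrival = 32

#0 — 1,2 | c17
#1 — 2,2 | c20 | E
#2 — 3,2 | c23 | E
#3 — 4,2 | c26 | E
#4 — 4,3 | c29 | N
#5 — 4,4 | c32 | N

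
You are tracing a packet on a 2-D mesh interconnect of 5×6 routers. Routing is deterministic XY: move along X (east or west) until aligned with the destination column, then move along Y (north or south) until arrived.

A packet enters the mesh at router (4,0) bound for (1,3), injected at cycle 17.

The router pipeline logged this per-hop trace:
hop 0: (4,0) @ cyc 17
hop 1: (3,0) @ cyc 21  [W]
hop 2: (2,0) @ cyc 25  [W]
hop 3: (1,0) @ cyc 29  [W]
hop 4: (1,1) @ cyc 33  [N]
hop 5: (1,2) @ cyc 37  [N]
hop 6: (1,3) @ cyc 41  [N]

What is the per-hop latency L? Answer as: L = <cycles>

L = 4

cyc[1] − cyc[0] = 21 − 17 = 4.
That increment is L by definition: L = 4.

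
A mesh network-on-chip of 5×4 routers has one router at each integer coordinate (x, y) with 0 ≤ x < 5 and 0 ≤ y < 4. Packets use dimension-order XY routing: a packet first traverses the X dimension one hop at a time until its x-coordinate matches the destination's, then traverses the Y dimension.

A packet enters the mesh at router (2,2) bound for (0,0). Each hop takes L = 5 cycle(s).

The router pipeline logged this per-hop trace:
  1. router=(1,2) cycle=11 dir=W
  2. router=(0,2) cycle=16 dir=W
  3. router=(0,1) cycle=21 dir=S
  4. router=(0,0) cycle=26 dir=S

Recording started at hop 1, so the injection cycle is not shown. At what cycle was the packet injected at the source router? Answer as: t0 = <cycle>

t0 = 6

The first recorded entry is hop 1 at cycle 11.
Therefore t0 = 11 − L = 6.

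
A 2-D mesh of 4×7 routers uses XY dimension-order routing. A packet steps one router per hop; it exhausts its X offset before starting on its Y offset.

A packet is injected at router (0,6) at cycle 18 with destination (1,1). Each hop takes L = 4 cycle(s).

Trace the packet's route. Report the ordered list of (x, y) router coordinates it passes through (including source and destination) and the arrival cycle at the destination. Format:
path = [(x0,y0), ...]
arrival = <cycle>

#0 — 0,6 | c18
#1 — 1,6 | c22 | E
#2 — 1,5 | c26 | S
#3 — 1,4 | c30 | S
#4 — 1,3 | c34 | S
#5 — 1,2 | c38 | S
#6 — 1,1 | c42 | S

path = [(0,6), (1,6), (1,5), (1,4), (1,3), (1,2), (1,1)]
arrival = 42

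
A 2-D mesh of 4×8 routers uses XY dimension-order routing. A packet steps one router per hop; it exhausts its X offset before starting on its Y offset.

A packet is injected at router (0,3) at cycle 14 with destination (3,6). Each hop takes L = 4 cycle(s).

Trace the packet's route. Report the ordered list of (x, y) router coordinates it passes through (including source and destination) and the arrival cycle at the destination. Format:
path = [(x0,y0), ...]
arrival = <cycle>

path = [(0,3), (1,3), (2,3), (3,3), (3,4), (3,5), (3,6)]
arrival = 38

[0] x=0 y=3 t=14
[1] x=1 y=3 t=18 →E
[2] x=2 y=3 t=22 →E
[3] x=3 y=3 t=26 →E
[4] x=3 y=4 t=30 →N
[5] x=3 y=5 t=34 →N
[6] x=3 y=6 t=38 →N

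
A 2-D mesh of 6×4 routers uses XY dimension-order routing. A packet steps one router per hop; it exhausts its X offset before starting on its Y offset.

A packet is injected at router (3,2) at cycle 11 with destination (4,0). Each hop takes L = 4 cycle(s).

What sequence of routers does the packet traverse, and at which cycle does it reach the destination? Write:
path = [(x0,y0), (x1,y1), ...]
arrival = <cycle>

path = [(3,2), (4,2), (4,1), (4,0)]
arrival = 23

hop 0: (3,2) @ cyc 11
hop 1: (4,2) @ cyc 15  [E]
hop 2: (4,1) @ cyc 19  [S]
hop 3: (4,0) @ cyc 23  [S]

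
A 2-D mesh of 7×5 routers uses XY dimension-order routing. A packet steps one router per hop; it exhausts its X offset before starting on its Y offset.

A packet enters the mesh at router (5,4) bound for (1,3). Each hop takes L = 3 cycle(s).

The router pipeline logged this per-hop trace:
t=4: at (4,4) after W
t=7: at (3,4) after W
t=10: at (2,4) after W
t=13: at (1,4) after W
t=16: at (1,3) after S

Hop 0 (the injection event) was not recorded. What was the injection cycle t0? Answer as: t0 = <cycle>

t0 = 1

Hop 1 reached at cycle 4; hop k is at t0 + k·L.
So t0 = 4 − 1·3 = 1.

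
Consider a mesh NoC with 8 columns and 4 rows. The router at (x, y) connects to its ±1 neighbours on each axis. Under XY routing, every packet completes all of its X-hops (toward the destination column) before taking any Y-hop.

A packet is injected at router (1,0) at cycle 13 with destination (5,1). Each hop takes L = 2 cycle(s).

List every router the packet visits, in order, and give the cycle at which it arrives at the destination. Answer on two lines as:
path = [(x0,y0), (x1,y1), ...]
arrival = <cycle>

path = [(1,0), (2,0), (3,0), (4,0), (5,0), (5,1)]
arrival = 23

hop 0: (1,0) @ cyc 13
hop 1: (2,0) @ cyc 15  [E]
hop 2: (3,0) @ cyc 17  [E]
hop 3: (4,0) @ cyc 19  [E]
hop 4: (5,0) @ cyc 21  [E]
hop 5: (5,1) @ cyc 23  [N]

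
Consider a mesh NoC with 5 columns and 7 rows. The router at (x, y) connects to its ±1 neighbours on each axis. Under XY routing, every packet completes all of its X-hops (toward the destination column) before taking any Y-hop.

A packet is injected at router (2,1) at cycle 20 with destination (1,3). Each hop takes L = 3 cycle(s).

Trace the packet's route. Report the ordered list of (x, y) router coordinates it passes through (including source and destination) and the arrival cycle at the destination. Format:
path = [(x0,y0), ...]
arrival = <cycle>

[0] x=2 y=1 t=20
[1] x=1 y=1 t=23 →W
[2] x=1 y=2 t=26 →N
[3] x=1 y=3 t=29 →N

path = [(2,1), (1,1), (1,2), (1,3)]
arrival = 29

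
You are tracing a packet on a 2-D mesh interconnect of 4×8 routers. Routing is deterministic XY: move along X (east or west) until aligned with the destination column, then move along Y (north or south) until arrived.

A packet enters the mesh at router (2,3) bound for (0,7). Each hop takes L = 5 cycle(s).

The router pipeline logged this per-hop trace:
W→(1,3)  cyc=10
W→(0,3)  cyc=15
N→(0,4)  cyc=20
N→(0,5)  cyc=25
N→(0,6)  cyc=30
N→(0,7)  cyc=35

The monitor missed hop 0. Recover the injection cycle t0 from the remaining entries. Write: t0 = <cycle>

cyc[1] = 10 and cyc[k] = t0 + k·L for every k.
Therefore t0 = 10 − L = 5.

t0 = 5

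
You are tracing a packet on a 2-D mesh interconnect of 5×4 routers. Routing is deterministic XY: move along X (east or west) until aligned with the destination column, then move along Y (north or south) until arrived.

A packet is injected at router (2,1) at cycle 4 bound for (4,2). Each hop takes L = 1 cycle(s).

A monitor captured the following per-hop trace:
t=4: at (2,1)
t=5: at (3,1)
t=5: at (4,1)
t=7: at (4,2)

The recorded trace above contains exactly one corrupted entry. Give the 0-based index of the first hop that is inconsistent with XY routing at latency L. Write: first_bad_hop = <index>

[1] (+1,+0) / 1c ⇒ ok
[2] (+1,+0) / 0c ⇒ BAD: Δcyc=0≠L

first_bad_hop = 2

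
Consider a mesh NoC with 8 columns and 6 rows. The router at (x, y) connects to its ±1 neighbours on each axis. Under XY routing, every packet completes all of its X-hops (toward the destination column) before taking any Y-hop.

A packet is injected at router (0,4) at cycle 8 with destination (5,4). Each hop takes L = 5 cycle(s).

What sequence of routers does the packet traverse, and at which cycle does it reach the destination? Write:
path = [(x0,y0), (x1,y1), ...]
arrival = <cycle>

path = [(0,4), (1,4), (2,4), (3,4), (4,4), (5,4)]
arrival = 33

hop 0: (0,4) @ cyc 8
hop 1: (1,4) @ cyc 13  [E]
hop 2: (2,4) @ cyc 18  [E]
hop 3: (3,4) @ cyc 23  [E]
hop 4: (4,4) @ cyc 28  [E]
hop 5: (5,4) @ cyc 33  [E]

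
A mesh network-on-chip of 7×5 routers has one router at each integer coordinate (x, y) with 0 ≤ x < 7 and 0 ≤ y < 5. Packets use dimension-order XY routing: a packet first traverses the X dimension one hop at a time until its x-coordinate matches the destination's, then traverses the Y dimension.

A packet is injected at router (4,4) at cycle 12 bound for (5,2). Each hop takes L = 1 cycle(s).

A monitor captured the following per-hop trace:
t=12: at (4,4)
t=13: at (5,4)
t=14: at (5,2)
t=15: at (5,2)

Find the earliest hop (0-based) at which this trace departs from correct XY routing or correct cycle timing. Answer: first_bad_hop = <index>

check 1→ d=(1,0) cyc+1: ok
check 2→ d=(0,-2) cyc+1: BAD: non-unit step

first_bad_hop = 2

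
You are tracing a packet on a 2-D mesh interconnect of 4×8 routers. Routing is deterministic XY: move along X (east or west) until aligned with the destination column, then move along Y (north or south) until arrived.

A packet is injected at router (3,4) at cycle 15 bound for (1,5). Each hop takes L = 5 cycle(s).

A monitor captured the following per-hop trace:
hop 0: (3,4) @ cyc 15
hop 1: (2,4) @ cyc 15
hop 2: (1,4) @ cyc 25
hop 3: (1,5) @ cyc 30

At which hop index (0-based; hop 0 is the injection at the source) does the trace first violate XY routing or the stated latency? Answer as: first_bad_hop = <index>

first_bad_hop = 1

  1: Δx=-1 Δy=+0 Δt=0 [BAD: Δcyc=0≠L]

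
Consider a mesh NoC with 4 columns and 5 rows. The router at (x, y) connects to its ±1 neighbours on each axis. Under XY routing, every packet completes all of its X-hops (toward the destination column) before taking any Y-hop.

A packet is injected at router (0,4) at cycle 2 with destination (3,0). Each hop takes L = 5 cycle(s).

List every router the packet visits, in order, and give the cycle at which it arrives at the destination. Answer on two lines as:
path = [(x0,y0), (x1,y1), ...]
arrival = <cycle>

path = [(0,4), (1,4), (2,4), (3,4), (3,3), (3,2), (3,1), (3,0)]
arrival = 37

hop 0: (0,4) @ cyc 2
hop 1: (1,4) @ cyc 7  [E]
hop 2: (2,4) @ cyc 12  [E]
hop 3: (3,4) @ cyc 17  [E]
hop 4: (3,3) @ cyc 22  [S]
hop 5: (3,2) @ cyc 27  [S]
hop 6: (3,1) @ cyc 32  [S]
hop 7: (3,0) @ cyc 37  [S]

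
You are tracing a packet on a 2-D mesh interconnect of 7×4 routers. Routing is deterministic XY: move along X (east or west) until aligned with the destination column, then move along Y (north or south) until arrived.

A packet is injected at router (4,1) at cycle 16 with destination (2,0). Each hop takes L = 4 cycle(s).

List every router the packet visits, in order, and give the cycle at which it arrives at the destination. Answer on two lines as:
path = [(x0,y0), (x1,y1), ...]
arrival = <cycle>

path = [(4,1), (3,1), (2,1), (2,0)]
arrival = 28

[0] x=4 y=1 t=16
[1] x=3 y=1 t=20 →W
[2] x=2 y=1 t=24 →W
[3] x=2 y=0 t=28 →S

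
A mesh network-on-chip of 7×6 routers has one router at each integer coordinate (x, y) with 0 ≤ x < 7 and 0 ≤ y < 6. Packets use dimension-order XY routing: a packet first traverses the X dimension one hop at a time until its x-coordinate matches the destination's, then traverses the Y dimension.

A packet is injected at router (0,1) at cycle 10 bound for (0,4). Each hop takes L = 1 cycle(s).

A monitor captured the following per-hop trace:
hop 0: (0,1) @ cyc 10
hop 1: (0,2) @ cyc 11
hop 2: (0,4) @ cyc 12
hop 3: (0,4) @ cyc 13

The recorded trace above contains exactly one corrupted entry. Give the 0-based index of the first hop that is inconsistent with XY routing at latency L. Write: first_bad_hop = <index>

hop 1: step (+0,+1), +1 cyc — ok
hop 2: step (+0,+2), +1 cyc — BAD: non-unit step

first_bad_hop = 2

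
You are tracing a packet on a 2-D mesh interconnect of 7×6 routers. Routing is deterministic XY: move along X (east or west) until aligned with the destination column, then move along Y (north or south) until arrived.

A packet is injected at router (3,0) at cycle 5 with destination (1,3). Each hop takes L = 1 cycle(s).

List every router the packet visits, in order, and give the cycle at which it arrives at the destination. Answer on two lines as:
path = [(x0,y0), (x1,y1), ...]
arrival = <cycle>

path = [(3,0), (2,0), (1,0), (1,1), (1,2), (1,3)]
arrival = 10

[0] x=3 y=0 t=5
[1] x=2 y=0 t=6 →W
[2] x=1 y=0 t=7 →W
[3] x=1 y=1 t=8 →N
[4] x=1 y=2 t=9 →N
[5] x=1 y=3 t=10 →N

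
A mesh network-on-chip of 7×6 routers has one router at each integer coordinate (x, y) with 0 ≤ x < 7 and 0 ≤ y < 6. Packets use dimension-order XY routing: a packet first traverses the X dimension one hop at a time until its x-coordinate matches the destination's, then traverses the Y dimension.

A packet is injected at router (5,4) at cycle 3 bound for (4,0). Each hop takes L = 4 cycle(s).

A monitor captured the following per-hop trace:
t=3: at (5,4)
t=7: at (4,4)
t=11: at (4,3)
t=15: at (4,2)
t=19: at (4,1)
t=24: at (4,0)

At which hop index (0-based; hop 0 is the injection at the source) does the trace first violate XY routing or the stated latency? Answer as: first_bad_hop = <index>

  1: Δx=-1 Δy=+0 Δt=4 [ok]
  2: Δx=+0 Δy=-1 Δt=4 [ok]
  3: Δx=+0 Δy=-1 Δt=4 [ok]
  4: Δx=+0 Δy=-1 Δt=4 [ok]
  5: Δx=+0 Δy=-1 Δt=5 [BAD: Δcyc=5≠L]

first_bad_hop = 5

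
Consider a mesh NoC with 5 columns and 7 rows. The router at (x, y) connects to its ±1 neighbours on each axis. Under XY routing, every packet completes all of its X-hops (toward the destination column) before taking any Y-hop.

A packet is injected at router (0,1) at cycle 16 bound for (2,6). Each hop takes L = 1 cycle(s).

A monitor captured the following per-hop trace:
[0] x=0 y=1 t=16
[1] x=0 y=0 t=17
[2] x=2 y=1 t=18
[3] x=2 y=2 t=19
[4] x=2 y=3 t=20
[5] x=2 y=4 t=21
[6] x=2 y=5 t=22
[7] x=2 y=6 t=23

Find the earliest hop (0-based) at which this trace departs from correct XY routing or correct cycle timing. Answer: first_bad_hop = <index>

  1: Δx=+0 Δy=-1 Δt=1 [BAD: Y-move but x=0≠2]

first_bad_hop = 1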